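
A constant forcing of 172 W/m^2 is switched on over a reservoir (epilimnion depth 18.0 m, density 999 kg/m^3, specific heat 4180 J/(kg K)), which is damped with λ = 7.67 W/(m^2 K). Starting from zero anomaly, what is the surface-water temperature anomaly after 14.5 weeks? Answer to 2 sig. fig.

13 K

Areal heat capacity C = ρ c_p D = 999 × 4180 × 18.0 = 7.52×10^7 J/(m^2 K).
τ = C / λ = 7.52×10^7 / 7.67 = 9.80×10^6 s.
Equilibrium anomaly ΔT_eq = F / λ = 172 / 7.67 = 22.4 K.
t = 14.5 weeks = 8.77×10^6 s, so t/τ = 0.895.
ΔT(t) = ΔT_eq (1 − e^(−t/τ)) = 22.4 × (1 − e^−0.895) = 13.3 K.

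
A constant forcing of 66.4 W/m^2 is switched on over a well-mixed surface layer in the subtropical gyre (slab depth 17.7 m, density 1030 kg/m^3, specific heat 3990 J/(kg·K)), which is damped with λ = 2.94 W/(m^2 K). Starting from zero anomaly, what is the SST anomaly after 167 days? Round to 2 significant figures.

Areal heat capacity C = ρ c_p D = 1030 × 3990 × 17.7 = 7.27×10^7 J/(m²·K).
τ = C / λ = 7.27×10^7 / 2.94 = 2.47×10^7 s.
Equilibrium anomaly ΔT_eq = F / λ = 66.4 / 2.94 = 22.6 K.
t = 167 days = 1.44×10^7 s, so t/τ = 0.583.
ΔT(t) = ΔT_eq (1 − e^(−t/τ)) = 22.6 × (1 − e^−0.583) = 9.98 K.

10 K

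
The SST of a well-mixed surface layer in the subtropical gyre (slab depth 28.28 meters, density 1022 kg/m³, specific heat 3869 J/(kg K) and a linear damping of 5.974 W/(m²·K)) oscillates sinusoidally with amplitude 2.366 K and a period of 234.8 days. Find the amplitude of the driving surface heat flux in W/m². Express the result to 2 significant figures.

83

Areal heat capacity C = ρ c_p D = 1022 × 3869 × 28.28 = 1.12×10^8 J m⁻² K⁻¹.
ω = 2π / 2.03×10^7 s = 3.10×10^-7 s⁻¹.
√((Cω)² + λ²) = √((34.6)² + 5.974²) = 35.1 W/(m²·K).
F₀ = A × √((Cω)²+λ²) = 2.366 × 35.1 = 83.2 W/m².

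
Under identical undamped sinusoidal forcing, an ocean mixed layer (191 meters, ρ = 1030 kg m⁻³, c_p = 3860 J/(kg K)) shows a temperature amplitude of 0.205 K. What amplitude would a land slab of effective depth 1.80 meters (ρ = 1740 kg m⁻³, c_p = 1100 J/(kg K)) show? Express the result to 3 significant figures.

45.2 K

C_ocean = 7.59×10^8 J/(m²·K); C_land = 3.45×10^6 J/(m²·K).
A ∝ 1/C ⇒ A_land = A_ocean × C_ocean/C_land = 0.205 × 220 = 45.2 K.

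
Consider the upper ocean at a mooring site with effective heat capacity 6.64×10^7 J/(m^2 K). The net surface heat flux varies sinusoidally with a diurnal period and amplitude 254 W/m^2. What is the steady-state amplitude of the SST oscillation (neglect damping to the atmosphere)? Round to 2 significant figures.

0.053 K

Areal heat capacity C = 6.64×10^7 J/(m^2 K) (given).
Angular frequency ω = 2π / T = 2π / 86400 s = 7.27×10^-5 s⁻¹.
Cω = 6.64×10^7 × 7.27×10^-5 = 4830 W/(m²·K).
Amplitude A = F₀ / (Cω) = 254 / 4830 = 0.0526 K.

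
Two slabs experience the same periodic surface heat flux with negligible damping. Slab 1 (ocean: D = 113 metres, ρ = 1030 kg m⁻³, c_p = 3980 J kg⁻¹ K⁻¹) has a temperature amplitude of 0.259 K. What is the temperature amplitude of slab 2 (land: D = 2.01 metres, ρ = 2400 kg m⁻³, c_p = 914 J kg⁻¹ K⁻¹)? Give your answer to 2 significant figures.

27 K

C_ocean = 4.63×10^8 J/(m²·K); C_land = 4.41×10^6 J/(m²·K).
A ∝ 1/C ⇒ A_land = A_ocean × C_ocean/C_land = 0.259 × 105 = 27.2 K.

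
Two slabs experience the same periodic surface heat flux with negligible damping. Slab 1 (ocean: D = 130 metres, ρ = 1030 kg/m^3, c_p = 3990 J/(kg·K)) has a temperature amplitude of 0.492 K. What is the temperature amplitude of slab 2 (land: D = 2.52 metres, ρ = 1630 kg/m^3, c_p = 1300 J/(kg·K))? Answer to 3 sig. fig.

49.2 K

C_ocean = 5.34×10^8 J/(m²·K); C_land = 5.34×10^6 J/(m²·K).
A ∝ 1/C ⇒ A_land = A_ocean × C_ocean/C_land = 0.492 × 100 = 49.2 K.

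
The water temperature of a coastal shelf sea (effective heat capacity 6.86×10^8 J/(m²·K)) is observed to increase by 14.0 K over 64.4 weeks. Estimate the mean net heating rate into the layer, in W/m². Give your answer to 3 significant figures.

Areal heat capacity C = 6.86×10^8 J/(m²·K) (given).
Required heat per unit area: Q = C ΔT = 6.86×10^8 × 14.0 = 9.60×10^9 J/m².
Flux F = Q / Δt = 9.60×10^9 / 3.89×10^7 s = 247 W/m².

247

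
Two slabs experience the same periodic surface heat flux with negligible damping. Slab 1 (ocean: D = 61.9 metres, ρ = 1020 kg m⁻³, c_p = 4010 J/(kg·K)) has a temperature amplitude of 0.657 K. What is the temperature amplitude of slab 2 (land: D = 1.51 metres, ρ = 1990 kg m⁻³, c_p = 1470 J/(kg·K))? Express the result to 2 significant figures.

C_ocean = 2.53×10^8 J/(m²·K); C_land = 4.42×10^6 J/(m²·K).
A ∝ 1/C ⇒ A_land = A_ocean × C_ocean/C_land = 0.657 × 57.3 = 37.7 K.

38 K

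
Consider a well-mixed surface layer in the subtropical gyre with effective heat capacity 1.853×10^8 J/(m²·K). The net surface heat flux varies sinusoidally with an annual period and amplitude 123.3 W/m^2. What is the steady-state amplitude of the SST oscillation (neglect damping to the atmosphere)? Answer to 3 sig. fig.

Areal heat capacity C = 1.853×10^8 J/(m²·K) (given).
Angular frequency ω = 2π / T = 2π / 3.15×10^7 s = 1.99×10^-7 s⁻¹.
Cω = 1.85×10^8 × 1.99×10^-7 = 36.9 W/(m²·K).
Amplitude A = F₀ / (Cω) = 123.3 / 36.9 = 3.34 K.

3.34 K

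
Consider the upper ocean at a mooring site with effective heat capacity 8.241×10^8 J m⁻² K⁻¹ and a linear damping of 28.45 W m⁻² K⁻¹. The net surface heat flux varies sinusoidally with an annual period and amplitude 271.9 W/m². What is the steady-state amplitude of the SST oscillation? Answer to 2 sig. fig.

Areal heat capacity C = 8.241×10^8 J m⁻² K⁻¹ (given).
Angular frequency ω = 2π / T = 2π / 3.15×10^7 s = 1.99×10^-7 s⁻¹.
√((Cω)² + λ²) = √((164)² + 28.45²) = 167 W/(m²·K).
Amplitude A = F₀ / √((Cω)²+λ²) = 271.9 / 167 = 1.63 K.

1.6 K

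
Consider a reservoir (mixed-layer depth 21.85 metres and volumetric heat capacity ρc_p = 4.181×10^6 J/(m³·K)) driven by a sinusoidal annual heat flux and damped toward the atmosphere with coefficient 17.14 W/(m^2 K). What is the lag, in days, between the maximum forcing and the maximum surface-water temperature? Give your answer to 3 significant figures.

Areal heat capacity C = ρc_p × D = 4.181×10^6 × 21.85 = 9.14×10^7 J/(m^2 K).
ω = 2π / 3.15×10^7 s = 1.99×10^-7 s⁻¹.
Phase lag φ = arctan(Cω/λ) = arctan(18.2/17.14) = 0.815 rad.
Time lag = φ / ω = 0.815 / 1.99×10^-7 = 4.09×10^6 s = 47.4 days.

47.4 days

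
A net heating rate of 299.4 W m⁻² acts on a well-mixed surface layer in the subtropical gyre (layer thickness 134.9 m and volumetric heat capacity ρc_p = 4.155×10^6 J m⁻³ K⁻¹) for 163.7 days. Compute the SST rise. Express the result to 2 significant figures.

Areal heat capacity C = ρc_p × D = 4.155×10^6 × 134.9 = 5.61×10^8 J/(m^2 K).
Net heat input Q = F Δt = 299.4 × (163.7 days × 86400 s/day) = 4.23×10^9 J/m².
ΔT = Q / C = 4.23×10^9 / 5.61×10^8 = 7.55 K.

7.6 K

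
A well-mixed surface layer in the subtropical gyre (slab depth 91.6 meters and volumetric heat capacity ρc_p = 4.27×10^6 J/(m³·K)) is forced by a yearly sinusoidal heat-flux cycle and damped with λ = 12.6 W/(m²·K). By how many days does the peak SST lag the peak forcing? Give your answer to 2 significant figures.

82 days

Areal heat capacity C = ρc_p × D = 4.27×10^6 × 91.6 = 3.91×10^8 J m⁻² K⁻¹.
ω = 2π / 3.15×10^7 s = 1.99×10^-7 s⁻¹.
Phase lag φ = arctan(Cω/λ) = arctan(77.9/12.6) = 1.41 rad.
Time lag = φ / ω = 1.41 / 1.99×10^-7 = 7.08×10^6 s = 81.9 days.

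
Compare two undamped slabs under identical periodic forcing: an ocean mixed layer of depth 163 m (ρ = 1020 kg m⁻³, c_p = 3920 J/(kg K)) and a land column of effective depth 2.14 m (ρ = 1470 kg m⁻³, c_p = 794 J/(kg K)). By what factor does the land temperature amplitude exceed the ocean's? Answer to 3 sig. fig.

C_ocean = 1020 × 3920 × 163 = 6.52×10^8 J/(m²·K).
C_land = 1470 × 794 × 2.14 = 2.50×10^6 J/(m²·K).
Undamped amplitude ∝ 1/C, so A_land/A_ocean = C_ocean/C_land = 261.

261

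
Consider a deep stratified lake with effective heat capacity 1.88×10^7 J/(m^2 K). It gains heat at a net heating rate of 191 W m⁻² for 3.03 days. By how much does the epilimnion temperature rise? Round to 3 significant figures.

2.66 K

Areal heat capacity C = 1.88×10^7 J/(m^2 K) (given).
Net heat input Q = F Δt = 191 × (3.03 days × 86400 s/day) = 5.00×10^7 J/m².
ΔT = Q / C = 5.00×10^7 / 1.88×10^7 = 2.66 K.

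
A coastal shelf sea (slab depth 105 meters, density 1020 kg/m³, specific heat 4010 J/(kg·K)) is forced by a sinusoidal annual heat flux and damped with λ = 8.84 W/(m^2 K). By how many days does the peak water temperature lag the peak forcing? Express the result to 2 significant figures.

85 days

Areal heat capacity C = ρ c_p D = 1020 × 4010 × 105 = 4.29×10^8 J m⁻² K⁻¹.
ω = 2π / 3.15×10^7 s = 1.99×10^-7 s⁻¹.
Phase lag φ = arctan(Cω/λ) = arctan(85.6/8.84) = 1.47 rad.
Time lag = φ / ω = 1.47 / 1.99×10^-7 = 7.37×10^6 s = 85.3 days.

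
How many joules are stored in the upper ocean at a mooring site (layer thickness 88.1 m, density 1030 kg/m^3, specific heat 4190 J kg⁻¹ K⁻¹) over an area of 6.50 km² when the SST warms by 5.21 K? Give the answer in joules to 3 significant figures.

Areal heat capacity C = ρ c_p D = 1030 × 4190 × 88.1 = 3.80×10^8 J m⁻² K⁻¹.
Heat per unit area: q = C ΔT = 3.80×10^8 × 5.21 = 1.98×10^9 J/m².
Total heat: Q = q × A = 1.98×10^9 × (6.50 × 10⁶ m²) = 1.29×10^16 J.

1.29×10^16 J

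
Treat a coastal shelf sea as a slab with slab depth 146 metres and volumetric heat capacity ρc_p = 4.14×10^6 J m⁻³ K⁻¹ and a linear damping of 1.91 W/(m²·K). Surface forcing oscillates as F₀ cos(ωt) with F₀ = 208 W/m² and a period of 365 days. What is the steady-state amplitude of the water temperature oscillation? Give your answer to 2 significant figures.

Areal heat capacity C = ρc_p × D = 4.14×10^6 × 146 = 6.04×10^8 J m⁻² K⁻¹.
Angular frequency ω = 2π / T = 2π / 3.15×10^7 s = 1.99×10^-7 s⁻¹.
√((Cω)² + λ²) = √((120)² + 1.91²) = 120 W/(m²·K).
Amplitude A = F₀ / √((Cω)²+λ²) = 208 / 120 = 1.73 K.

1.7 K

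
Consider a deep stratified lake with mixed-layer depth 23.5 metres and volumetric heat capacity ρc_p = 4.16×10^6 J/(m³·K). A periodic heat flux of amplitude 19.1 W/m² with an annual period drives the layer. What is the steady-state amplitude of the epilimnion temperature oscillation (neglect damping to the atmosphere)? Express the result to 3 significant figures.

0.981 K

Areal heat capacity C = ρc_p × D = 4.16×10^6 × 23.5 = 9.78×10^7 J/(m^2 K).
Angular frequency ω = 2π / T = 2π / 3.15×10^7 s = 1.99×10^-7 s⁻¹.
Cω = 9.78×10^7 × 1.99×10^-7 = 19.5 W/(m²·K).
Amplitude A = F₀ / (Cω) = 19.1 / 19.5 = 0.981 K.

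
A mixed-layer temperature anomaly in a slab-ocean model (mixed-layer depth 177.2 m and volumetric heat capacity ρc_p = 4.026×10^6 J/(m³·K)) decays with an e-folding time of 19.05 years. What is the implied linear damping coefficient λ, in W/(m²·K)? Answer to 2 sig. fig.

Areal heat capacity C = ρc_p × D = 4.026×10^6 × 177.2 = 7.13×10^8 J/(m^2 K).
τ = 19.05 years = 6.01×10^8 s.
λ = C / τ = 7.13×10^8 / 6.01×10^8 = 1.19 W/(m²·K).

1.2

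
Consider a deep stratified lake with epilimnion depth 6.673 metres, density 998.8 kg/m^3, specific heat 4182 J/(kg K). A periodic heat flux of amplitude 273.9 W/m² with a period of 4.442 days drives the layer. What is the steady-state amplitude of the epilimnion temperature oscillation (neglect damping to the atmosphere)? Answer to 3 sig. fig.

Areal heat capacity C = ρ c_p D = 998.8 × 4182 × 6.673 = 2.79×10^7 J/(m²·K).
Angular frequency ω = 2π / T = 2π / 3.84×10^5 s = 1.64×10^-5 s⁻¹.
Cω = 2.79×10^7 × 1.64×10^-5 = 456 W/(m²·K).
Amplitude A = F₀ / (Cω) = 273.9 / 456 = 0.600 K.

0.600 K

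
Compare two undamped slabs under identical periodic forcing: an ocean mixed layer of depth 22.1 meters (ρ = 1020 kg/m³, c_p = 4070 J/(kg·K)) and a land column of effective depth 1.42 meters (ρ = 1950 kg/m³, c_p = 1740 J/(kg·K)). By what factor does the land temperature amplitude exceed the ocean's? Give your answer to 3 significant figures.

19.0

C_ocean = 1020 × 4070 × 22.1 = 9.17×10^7 J/(m²·K).
C_land = 1950 × 1740 × 1.42 = 4.82×10^6 J/(m²·K).
Undamped amplitude ∝ 1/C, so A_land/A_ocean = C_ocean/C_land = 19.0.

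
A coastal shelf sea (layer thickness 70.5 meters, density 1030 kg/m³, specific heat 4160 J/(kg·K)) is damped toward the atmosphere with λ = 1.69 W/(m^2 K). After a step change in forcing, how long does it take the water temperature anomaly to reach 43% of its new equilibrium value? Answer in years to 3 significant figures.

3.18 years

Areal heat capacity C = ρ c_p D = 1030 × 4160 × 70.5 = 3.02×10^8 J m⁻² K⁻¹.
τ = C / λ = 3.02×10^8 / 1.69 = 1.79×10^8 s.
Fraction reached: 1 − e^(−t/τ) = 0.43 ⇒ t = −τ ln(1 − 0.43) = τ × 0.562.
t = 1.00×10^8 s = 3.18 years.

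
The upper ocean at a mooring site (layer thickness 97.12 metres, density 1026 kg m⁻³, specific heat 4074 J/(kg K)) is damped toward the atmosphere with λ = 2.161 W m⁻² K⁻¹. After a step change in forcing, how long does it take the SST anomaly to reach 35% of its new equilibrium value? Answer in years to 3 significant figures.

2.56 years

Areal heat capacity C = ρ c_p D = 1026 × 4074 × 97.12 = 4.06×10^8 J/(m²·K).
τ = C / λ = 4.06×10^8 / 2.161 = 1.88×10^8 s.
Fraction reached: 1 − e^(−t/τ) = 0.35 ⇒ t = −τ ln(1 − 0.35) = τ × 0.431.
t = 8.09×10^7 s = 2.56 years.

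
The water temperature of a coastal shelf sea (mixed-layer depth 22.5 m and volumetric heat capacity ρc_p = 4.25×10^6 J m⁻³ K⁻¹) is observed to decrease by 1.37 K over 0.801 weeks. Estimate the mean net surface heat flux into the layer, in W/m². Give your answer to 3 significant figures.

Areal heat capacity C = ρc_p × D = 4.25×10^6 × 22.5 = 9.56×10^7 J m⁻² K⁻¹.
Required heat per unit area: Q = C ΔT = 9.56×10^7 × -1.37 = -1.31×10^8 J/m².
Flux F = Q / Δt = -1.31×10^8 / 4.84×10^5 s = -270 W/m².

-270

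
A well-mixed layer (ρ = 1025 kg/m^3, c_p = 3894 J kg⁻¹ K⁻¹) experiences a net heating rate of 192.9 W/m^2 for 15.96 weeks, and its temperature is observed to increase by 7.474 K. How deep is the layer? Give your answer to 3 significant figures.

Heat input Q = F Δt = 192.9 × 9.65×10^6 s = 1.86×10^9 J/m².
Required areal heat capacity C = Q / ΔT = 2.49×10^8 J/(m²·K).
Depth D = C / (ρ c_p) = 2.49×10^8 / (1025 × 3894) = 62.4 m.

62.4 m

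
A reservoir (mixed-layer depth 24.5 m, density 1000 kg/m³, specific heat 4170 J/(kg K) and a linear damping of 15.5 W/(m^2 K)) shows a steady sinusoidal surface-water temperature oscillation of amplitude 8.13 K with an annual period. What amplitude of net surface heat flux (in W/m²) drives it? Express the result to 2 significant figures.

210

Areal heat capacity C = ρ c_p D = 1000 × 4170 × 24.5 = 1.02×10^8 J/(m²·K).
ω = 2π / 3.15×10^7 s = 1.99×10^-7 s⁻¹.
√((Cω)² + λ²) = √((20.4)² + 15.5²) = 25.6 W/(m²·K).
F₀ = A × √((Cω)²+λ²) = 8.13 × 25.6 = 208 W/m².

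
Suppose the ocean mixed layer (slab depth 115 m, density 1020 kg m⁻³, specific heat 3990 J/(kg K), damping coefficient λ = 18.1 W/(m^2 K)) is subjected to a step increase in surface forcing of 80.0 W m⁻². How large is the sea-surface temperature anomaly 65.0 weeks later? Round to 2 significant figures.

Areal heat capacity C = ρ c_p D = 1020 × 3990 × 115 = 4.68×10^8 J/(m^2 K).
τ = C / λ = 4.68×10^8 / 18.1 = 2.59×10^7 s.
Equilibrium anomaly ΔT_eq = F / λ = 80.0 / 18.1 = 4.42 K.
t = 65.0 weeks = 3.93×10^7 s, so t/τ = 1.52.
ΔT(t) = ΔT_eq (1 − e^(−t/τ)) = 4.42 × (1 − e^−1.52) = 3.45 K.

3.5 K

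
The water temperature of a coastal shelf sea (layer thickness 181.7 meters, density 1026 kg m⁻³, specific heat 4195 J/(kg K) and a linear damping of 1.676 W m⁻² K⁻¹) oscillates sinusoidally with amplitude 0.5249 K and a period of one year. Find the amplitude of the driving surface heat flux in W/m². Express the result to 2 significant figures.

82

Areal heat capacity C = ρ c_p D = 1026 × 4195 × 181.7 = 7.82×10^8 J m⁻² K⁻¹.
ω = 2π / 3.15×10^7 s = 1.99×10^-7 s⁻¹.
√((Cω)² + λ²) = √((156)² + 1.676²) = 156 W/(m²·K).
F₀ = A × √((Cω)²+λ²) = 0.5249 × 156 = 81.8 W/m².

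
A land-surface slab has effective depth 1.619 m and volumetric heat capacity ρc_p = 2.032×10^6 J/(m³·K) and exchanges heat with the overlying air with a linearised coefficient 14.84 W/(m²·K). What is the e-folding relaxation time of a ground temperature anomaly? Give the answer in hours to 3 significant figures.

61.6 hours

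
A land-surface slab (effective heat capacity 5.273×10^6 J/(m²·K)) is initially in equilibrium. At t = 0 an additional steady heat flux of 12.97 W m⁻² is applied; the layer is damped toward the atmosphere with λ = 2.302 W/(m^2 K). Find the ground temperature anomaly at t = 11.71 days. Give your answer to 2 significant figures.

2.0 K

Areal heat capacity C = 5.273×10^6 J/(m²·K) (given).
τ = C / λ = 5.27×10^6 / 2.302 = 2.29×10^6 s.
Equilibrium anomaly ΔT_eq = F / λ = 12.97 / 2.302 = 5.63 K.
t = 11.71 days = 1.01×10^6 s, so t/τ = 0.442.
ΔT(t) = ΔT_eq (1 − e^(−t/τ)) = 5.63 × (1 − e^−0.442) = 2.01 K.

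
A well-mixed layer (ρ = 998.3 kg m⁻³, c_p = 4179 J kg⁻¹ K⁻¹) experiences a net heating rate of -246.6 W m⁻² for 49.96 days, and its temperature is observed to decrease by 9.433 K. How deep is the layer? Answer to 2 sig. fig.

27 m

Heat input Q = F Δt = -246.6 × 4.32×10^6 s = -1.06×10^9 J/m².
Required areal heat capacity C = Q / ΔT = 1.13×10^8 J/(m²·K).
Depth D = C / (ρ c_p) = 1.13×10^8 / (998.3 × 4179) = 27.0 m.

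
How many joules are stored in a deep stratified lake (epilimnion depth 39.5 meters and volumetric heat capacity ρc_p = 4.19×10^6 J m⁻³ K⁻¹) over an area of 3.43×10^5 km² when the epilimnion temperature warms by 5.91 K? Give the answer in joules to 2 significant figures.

3.4×10^20 J

Areal heat capacity C = ρc_p × D = 4.19×10^6 × 39.5 = 1.66×10^8 J m⁻² K⁻¹.
Heat per unit area: q = C ΔT = 1.66×10^8 × 5.91 = 9.78×10^8 J/m².
Total heat: Q = q × A = 9.78×10^8 × (3.43×10^5 × 10⁶ m²) = 3.36×10^20 J.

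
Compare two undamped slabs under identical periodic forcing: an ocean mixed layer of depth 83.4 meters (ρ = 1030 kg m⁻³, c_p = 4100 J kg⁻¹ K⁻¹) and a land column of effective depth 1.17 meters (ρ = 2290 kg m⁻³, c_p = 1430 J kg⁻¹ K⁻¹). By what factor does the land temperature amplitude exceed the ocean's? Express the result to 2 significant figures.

C_ocean = 1030 × 4100 × 83.4 = 3.52×10^8 J/(m²·K).
C_land = 2290 × 1430 × 1.17 = 3.83×10^6 J/(m²·K).
Undamped amplitude ∝ 1/C, so A_land/A_ocean = C_ocean/C_land = 91.9.

92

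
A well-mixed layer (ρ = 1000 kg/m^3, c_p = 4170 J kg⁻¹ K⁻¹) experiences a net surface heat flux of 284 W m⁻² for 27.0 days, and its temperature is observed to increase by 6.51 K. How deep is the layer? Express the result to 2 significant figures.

Heat input Q = F Δt = 284 × 2.33×10^6 s = 6.63×10^8 J/m².
Required areal heat capacity C = Q / ΔT = 1.02×10^8 J/(m²·K).
Depth D = C / (ρ c_p) = 1.02×10^8 / (1000 × 4170) = 24.4 m.

24 m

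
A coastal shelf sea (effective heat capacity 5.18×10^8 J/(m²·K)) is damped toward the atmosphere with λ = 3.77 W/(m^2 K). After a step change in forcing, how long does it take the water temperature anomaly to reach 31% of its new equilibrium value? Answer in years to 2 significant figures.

1.6 years

Areal heat capacity C = 5.18×10^8 J/(m²·K) (given).
τ = C / λ = 5.18×10^8 / 3.77 = 1.37×10^8 s.
Fraction reached: 1 − e^(−t/τ) = 0.31 ⇒ t = −τ ln(1 − 0.31) = τ × 0.371.
t = 5.10×10^7 s = 1.62 years.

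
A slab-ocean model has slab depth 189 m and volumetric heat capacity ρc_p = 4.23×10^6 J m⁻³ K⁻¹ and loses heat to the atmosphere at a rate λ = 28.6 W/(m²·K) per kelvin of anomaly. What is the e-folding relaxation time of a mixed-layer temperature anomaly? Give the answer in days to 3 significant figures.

Areal heat capacity C = ρc_p × D = 4.23×10^6 × 189 = 7.99×10^8 J m⁻² K⁻¹.
Relaxation time τ = C / λ = 7.99×10^8 / 28.6 = 2.80×10^7 s.
In days: 2.80×10^7 s / (86400 s/day) = 324 days.

324 days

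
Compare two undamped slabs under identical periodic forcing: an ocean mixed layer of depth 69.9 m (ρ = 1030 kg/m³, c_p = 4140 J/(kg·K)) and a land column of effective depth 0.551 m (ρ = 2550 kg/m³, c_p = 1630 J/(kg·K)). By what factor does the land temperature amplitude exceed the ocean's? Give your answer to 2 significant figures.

C_ocean = 1030 × 4140 × 69.9 = 2.98×10^8 J/(m²·K).
C_land = 2550 × 1630 × 0.551 = 2.29×10^6 J/(m²·K).
Undamped amplitude ∝ 1/C, so A_land/A_ocean = C_ocean/C_land = 130.

130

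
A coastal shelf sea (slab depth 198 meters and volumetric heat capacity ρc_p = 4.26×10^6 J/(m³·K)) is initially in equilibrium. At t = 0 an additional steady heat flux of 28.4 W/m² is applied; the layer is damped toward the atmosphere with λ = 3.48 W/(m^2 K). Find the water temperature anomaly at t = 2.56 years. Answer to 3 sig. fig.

2.31 K

Areal heat capacity C = ρc_p × D = 4.26×10^6 × 198 = 8.43×10^8 J m⁻² K⁻¹.
τ = C / λ = 8.43×10^8 / 3.48 = 2.42×10^8 s.
Equilibrium anomaly ΔT_eq = F / λ = 28.4 / 3.48 = 8.16 K.
t = 2.56 years = 8.08×10^7 s, so t/τ = 0.333.
ΔT(t) = ΔT_eq (1 − e^(−t/τ)) = 8.16 × (1 − e^−0.333) = 2.31 K.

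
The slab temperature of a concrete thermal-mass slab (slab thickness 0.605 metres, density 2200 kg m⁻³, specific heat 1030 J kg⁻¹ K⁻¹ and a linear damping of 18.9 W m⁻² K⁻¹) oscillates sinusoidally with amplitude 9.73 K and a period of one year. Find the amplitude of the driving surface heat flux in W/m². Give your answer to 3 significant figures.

Areal heat capacity C = ρ c_p D = 2200 × 1030 × 0.605 = 1.37×10^6 J m⁻² K⁻¹.
ω = 2π / 3.15×10^7 s = 1.99×10^-7 s⁻¹.
√((Cω)² + λ²) = √((0.273)² + 18.9²) = 18.9 W/(m²·K).
F₀ = A × √((Cω)²+λ²) = 9.73 × 18.9 = 184 W/m².

184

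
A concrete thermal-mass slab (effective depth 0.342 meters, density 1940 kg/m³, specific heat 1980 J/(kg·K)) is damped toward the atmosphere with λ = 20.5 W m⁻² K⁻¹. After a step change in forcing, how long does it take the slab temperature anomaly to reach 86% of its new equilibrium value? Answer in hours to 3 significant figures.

35.0 hours

Areal heat capacity C = ρ c_p D = 1940 × 1980 × 0.342 = 1.31×10^6 J/(m²·K).
τ = C / λ = 1.31×10^6 / 20.5 = 64100 s.
Fraction reached: 1 − e^(−t/τ) = 0.86 ⇒ t = −τ ln(1 − 0.86) = τ × 1.97.
t = 1.26×10^5 s = 35.0 hours.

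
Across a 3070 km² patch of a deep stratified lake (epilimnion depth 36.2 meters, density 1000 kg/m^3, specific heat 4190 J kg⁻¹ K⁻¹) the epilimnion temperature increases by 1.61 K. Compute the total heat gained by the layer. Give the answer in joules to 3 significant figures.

7.50×10^17 J

Areal heat capacity C = ρ c_p D = 1000 × 4190 × 36.2 = 1.52×10^8 J m⁻² K⁻¹.
Heat per unit area: q = C ΔT = 1.52×10^8 × 1.61 = 2.44×10^8 J/m².
Total heat: Q = q × A = 2.44×10^8 × (3070 × 10⁶ m²) = 7.50×10^17 J.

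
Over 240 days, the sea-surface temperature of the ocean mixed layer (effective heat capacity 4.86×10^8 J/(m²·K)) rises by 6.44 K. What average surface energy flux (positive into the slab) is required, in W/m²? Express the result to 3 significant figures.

151

Areal heat capacity C = 4.86×10^8 J/(m²·K) (given).
Required heat per unit area: Q = C ΔT = 4.86×10^8 × 6.44 = 3.13×10^9 J/m².
Flux F = Q / Δt = 3.13×10^9 / 2.07×10^7 s = 151 W/m².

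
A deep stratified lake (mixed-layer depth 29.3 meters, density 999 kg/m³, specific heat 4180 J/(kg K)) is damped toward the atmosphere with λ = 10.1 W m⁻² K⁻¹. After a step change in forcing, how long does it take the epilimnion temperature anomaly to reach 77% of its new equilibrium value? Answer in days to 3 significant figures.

206 days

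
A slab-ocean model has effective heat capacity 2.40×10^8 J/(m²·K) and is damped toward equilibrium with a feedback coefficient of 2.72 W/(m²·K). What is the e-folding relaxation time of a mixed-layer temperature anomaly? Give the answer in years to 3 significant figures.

2.80 years

Areal heat capacity C = 2.40×10^8 J/(m²·K) (given).
Relaxation time τ = C / λ = 2.40×10^8 / 2.72 = 8.82×10^7 s.
In years: 8.82×10^7 s / (3.156×10^7 s/year) = 2.80 years.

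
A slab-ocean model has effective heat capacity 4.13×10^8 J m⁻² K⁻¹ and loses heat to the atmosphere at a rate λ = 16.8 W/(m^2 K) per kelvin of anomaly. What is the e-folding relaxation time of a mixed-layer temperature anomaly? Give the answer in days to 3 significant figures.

285 days

Areal heat capacity C = 4.13×10^8 J m⁻² K⁻¹ (given).
Relaxation time τ = C / λ = 4.13×10^8 / 16.8 = 2.46×10^7 s.
In days: 2.46×10^7 s / (86400 s/day) = 285 days.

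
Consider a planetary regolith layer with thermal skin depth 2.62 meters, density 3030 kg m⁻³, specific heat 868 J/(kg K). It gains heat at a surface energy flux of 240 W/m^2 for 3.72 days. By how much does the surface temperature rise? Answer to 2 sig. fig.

11 K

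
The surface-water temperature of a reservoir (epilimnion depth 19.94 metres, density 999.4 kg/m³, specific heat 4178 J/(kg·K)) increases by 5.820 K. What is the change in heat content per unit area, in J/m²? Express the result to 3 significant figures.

Areal heat capacity C = ρ c_p D = 999.4 × 4178 × 19.94 = 8.33×10^7 J/(m^2 K).
ΔQ = C ΔT = 8.33×10^7 × 5.820 = 4.85×10^8 J/m².

4.85×10^8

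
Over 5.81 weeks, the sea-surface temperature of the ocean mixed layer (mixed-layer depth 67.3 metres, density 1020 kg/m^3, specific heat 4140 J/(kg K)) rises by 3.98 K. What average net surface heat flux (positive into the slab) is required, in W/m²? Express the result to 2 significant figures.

320

Areal heat capacity C = ρ c_p D = 1020 × 4140 × 67.3 = 2.84×10^8 J/(m²·K).
Required heat per unit area: Q = C ΔT = 2.84×10^8 × 3.98 = 1.13×10^9 J/m².
Flux F = Q / Δt = 1.13×10^9 / 3.51×10^6 s = 322 W/m².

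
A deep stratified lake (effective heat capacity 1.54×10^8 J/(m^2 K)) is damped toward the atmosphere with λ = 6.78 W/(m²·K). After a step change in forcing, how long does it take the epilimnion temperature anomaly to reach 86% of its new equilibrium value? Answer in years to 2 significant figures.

Areal heat capacity C = 1.54×10^8 J/(m^2 K) (given).
τ = C / λ = 1.54×10^8 / 6.78 = 2.27×10^7 s.
Fraction reached: 1 − e^(−t/τ) = 0.86 ⇒ t = −τ ln(1 − 0.86) = τ × 1.97.
t = 4.47×10^7 s = 1.42 years.

1.4 years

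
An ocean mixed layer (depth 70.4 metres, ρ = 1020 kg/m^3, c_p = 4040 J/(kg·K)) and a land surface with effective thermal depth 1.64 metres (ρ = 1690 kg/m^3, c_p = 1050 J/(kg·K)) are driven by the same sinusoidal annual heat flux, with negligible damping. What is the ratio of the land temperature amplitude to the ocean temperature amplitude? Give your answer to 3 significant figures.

C_ocean = 1020 × 4040 × 70.4 = 2.90×10^8 J/(m²·K).
C_land = 1690 × 1050 × 1.64 = 2.91×10^6 J/(m²·K).
Undamped amplitude ∝ 1/C, so A_land/A_ocean = C_ocean/C_land = 99.7.

99.7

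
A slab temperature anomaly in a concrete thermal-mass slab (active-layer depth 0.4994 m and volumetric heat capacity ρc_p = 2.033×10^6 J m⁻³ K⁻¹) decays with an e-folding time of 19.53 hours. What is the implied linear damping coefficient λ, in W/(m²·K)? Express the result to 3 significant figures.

14.4

Areal heat capacity C = ρc_p × D = 2.033×10^6 × 0.4994 = 1.02×10^6 J/(m²·K).
τ = 19.53 hours = 70300 s.
λ = C / τ = 1.02×10^6 / 70300 = 14.4 W/(m²·K).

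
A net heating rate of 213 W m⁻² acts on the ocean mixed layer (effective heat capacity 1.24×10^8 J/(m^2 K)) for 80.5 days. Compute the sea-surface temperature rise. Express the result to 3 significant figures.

Areal heat capacity C = 1.24×10^8 J/(m^2 K) (given).
Net heat input Q = F Δt = 213 × (80.5 days × 86400 s/day) = 1.48×10^9 J/m².
ΔT = Q / C = 1.48×10^9 / 1.24×10^8 = 11.9 K.

11.9 K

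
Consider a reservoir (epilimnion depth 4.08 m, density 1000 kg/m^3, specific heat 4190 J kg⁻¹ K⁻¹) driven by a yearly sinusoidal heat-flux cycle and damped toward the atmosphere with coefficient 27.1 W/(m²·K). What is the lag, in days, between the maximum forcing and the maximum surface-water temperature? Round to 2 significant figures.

7.3 days

Areal heat capacity C = ρ c_p D = 1000 × 4190 × 4.08 = 1.71×10^7 J/(m^2 K).
ω = 2π / 3.15×10^7 s = 1.99×10^-7 s⁻¹.
Phase lag φ = arctan(Cω/λ) = arctan(3.41/27.1) = 0.125 rad.
Time lag = φ / ω = 0.125 / 1.99×10^-7 = 6.28×10^5 s = 7.26 days.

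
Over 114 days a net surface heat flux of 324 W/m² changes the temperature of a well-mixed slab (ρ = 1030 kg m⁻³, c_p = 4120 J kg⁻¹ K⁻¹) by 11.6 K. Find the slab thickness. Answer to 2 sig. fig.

Heat input Q = F Δt = 324 × 9.85×10^6 s = 3.19×10^9 J/m².
Required areal heat capacity C = Q / ΔT = 2.75×10^8 J/(m²·K).
Depth D = C / (ρ c_p) = 2.75×10^8 / (1030 × 4120) = 64.8 m.

65 m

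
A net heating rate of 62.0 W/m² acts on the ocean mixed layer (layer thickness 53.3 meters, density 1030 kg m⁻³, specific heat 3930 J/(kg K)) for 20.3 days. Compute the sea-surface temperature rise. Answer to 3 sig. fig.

0.504 K

Areal heat capacity C = ρ c_p D = 1030 × 3930 × 53.3 = 2.16×10^8 J m⁻² K⁻¹.
Net heat input Q = F Δt = 62.0 × (20.3 days × 86400 s/day) = 1.09×10^8 J/m².
ΔT = Q / C = 1.09×10^8 / 2.16×10^8 = 0.504 K.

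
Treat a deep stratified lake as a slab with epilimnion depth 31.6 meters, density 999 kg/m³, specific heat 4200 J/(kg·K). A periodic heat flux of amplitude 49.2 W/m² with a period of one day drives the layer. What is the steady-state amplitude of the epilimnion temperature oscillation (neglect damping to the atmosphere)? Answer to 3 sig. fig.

Areal heat capacity C = ρ c_p D = 999 × 4200 × 31.6 = 1.33×10^8 J/(m²·K).
Angular frequency ω = 2π / T = 2π / 86400 s = 7.27×10^-5 s⁻¹.
Cω = 1.33×10^8 × 7.27×10^-5 = 9640 W/(m²·K).
Amplitude A = F₀ / (Cω) = 49.2 / 9640 = 0.00510 K.

0.00510 K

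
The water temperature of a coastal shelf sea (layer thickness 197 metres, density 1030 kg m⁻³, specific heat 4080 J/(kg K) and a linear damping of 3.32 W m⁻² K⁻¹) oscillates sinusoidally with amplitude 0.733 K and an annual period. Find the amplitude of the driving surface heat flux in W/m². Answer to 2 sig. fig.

Areal heat capacity C = ρ c_p D = 1030 × 4080 × 197 = 8.28×10^8 J/(m²·K).
ω = 2π / 3.15×10^7 s = 1.99×10^-7 s⁻¹.
√((Cω)² + λ²) = √((165)² + 3.32²) = 165 W/(m²·K).
F₀ = A × √((Cω)²+λ²) = 0.733 × 165 = 121 W/m².

120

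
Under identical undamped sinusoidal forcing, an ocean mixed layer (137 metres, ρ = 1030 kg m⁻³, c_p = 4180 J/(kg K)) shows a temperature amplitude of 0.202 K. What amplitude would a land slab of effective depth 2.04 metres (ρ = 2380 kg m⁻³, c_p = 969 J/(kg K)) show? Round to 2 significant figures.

25 K

C_ocean = 5.90×10^8 J/(m²·K); C_land = 4.70×10^6 J/(m²·K).
A ∝ 1/C ⇒ A_land = A_ocean × C_ocean/C_land = 0.202 × 125 = 25.3 K.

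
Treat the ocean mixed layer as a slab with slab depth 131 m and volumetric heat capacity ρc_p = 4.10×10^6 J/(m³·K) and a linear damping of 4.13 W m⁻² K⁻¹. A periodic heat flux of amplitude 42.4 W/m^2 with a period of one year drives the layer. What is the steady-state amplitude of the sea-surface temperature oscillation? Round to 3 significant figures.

0.396 K

Areal heat capacity C = ρc_p × D = 4.10×10^6 × 131 = 5.37×10^8 J m⁻² K⁻¹.
Angular frequency ω = 2π / T = 2π / 3.15×10^7 s = 1.99×10^-7 s⁻¹.
√((Cω)² + λ²) = √((107)² + 4.13²) = 107 W/(m²·K).
Amplitude A = F₀ / √((Cω)²+λ²) = 42.4 / 107 = 0.396 K.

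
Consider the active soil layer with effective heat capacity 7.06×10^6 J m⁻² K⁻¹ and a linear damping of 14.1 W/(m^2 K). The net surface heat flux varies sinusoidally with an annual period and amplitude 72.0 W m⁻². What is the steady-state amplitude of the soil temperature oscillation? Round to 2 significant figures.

Areal heat capacity C = 7.06×10^6 J m⁻² K⁻¹ (given).
Angular frequency ω = 2π / T = 2π / 3.15×10^7 s = 1.99×10^-7 s⁻¹.
√((Cω)² + λ²) = √((1.41)² + 14.1²) = 14.2 W/(m²·K).
Amplitude A = F₀ / √((Cω)²+λ²) = 72.0 / 14.2 = 5.08 K.

5.1 K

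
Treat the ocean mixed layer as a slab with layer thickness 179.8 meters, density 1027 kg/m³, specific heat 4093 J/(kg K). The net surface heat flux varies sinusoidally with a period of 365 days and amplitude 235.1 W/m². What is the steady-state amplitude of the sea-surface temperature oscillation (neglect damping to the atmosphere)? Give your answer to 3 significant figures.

1.56 K

Areal heat capacity C = ρ c_p D = 1027 × 4093 × 179.8 = 7.56×10^8 J m⁻² K⁻¹.
Angular frequency ω = 2π / T = 2π / 3.15×10^7 s = 1.99×10^-7 s⁻¹.
Cω = 7.56×10^8 × 1.99×10^-7 = 151 W/(m²·K).
Amplitude A = F₀ / (Cω) = 235.1 / 151 = 1.56 K.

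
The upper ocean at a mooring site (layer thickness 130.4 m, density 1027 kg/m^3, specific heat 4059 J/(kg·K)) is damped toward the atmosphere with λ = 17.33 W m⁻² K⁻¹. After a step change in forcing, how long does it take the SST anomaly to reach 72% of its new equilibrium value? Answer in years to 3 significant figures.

Areal heat capacity C = ρ c_p D = 1027 × 4059 × 130.4 = 5.44×10^8 J/(m²·K).
τ = C / λ = 5.44×10^8 / 17.33 = 3.14×10^7 s.
Fraction reached: 1 − e^(−t/τ) = 0.72 ⇒ t = −τ ln(1 − 0.72) = τ × 1.27.
t = 3.99×10^7 s = 1.27 years.

1.27 years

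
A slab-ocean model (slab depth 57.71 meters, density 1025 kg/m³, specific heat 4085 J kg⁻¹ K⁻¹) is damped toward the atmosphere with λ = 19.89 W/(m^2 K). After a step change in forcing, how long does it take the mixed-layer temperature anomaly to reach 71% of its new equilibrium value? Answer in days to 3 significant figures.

Areal heat capacity C = ρ c_p D = 1025 × 4085 × 57.71 = 2.42×10^8 J m⁻² K⁻¹.
τ = C / λ = 2.42×10^8 / 19.89 = 1.21×10^7 s.
Fraction reached: 1 − e^(−t/τ) = 0.71 ⇒ t = −τ ln(1 − 0.71) = τ × 1.24.
t = 1.50×10^7 s = 174 days.

174 days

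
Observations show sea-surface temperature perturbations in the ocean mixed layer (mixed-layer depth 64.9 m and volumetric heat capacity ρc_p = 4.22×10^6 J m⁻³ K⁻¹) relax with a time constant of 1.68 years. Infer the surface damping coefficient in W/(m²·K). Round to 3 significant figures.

Areal heat capacity C = ρc_p × D = 4.22×10^6 × 64.9 = 2.74×10^8 J/(m^2 K).
τ = 1.68 years = 5.30×10^7 s.
λ = C / τ = 2.74×10^8 / 5.30×10^7 = 5.17 W/(m²·K).

5.17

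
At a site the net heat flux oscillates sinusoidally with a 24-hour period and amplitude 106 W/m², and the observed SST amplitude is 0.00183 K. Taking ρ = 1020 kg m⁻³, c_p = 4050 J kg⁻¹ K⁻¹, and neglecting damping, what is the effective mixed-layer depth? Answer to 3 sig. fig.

ω = 2π / 86400 s = 7.27×10^-5 s⁻¹.
Required C = F₀ / (A ω) = 106 / (0.00183 × 7.27×10^-5) = 7.97×10^8 J/(m²·K).
D = C / (ρ c_p) = 7.97×10^8 / (1020 × 4050) = 193 m.

193 m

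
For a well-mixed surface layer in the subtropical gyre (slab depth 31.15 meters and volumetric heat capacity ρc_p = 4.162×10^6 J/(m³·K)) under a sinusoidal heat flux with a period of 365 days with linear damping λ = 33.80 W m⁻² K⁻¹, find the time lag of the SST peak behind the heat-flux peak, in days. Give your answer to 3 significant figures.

Areal heat capacity C = ρc_p × D = 4.162×10^6 × 31.15 = 1.30×10^8 J/(m²·K).
ω = 2π / 3.15×10^7 s = 1.99×10^-7 s⁻¹.
Phase lag φ = arctan(Cω/λ) = arctan(25.8/33.80) = 0.653 rad.
Time lag = φ / ω = 0.653 / 1.99×10^-7 = 3.28×10^6 s = 37.9 days.

37.9 days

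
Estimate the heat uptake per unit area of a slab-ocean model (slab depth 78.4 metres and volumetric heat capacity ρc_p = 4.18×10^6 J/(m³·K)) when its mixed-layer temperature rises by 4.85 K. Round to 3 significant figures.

1.59×10^9

Areal heat capacity C = ρc_p × D = 4.18×10^6 × 78.4 = 3.28×10^8 J/(m^2 K).
ΔQ = C ΔT = 3.28×10^8 × 4.85 = 1.59×10^9 J/m².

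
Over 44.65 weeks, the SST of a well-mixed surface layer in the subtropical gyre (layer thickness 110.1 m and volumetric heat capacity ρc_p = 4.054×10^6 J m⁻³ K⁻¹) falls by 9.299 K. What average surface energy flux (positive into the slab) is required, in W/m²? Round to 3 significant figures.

Areal heat capacity C = ρc_p × D = 4.054×10^6 × 110.1 = 4.46×10^8 J/(m^2 K).
Required heat per unit area: Q = C ΔT = 4.46×10^8 × -9.299 = -4.15×10^9 J/m².
Flux F = Q / Δt = -4.15×10^9 / 2.70×10^7 s = -154 W/m².

-154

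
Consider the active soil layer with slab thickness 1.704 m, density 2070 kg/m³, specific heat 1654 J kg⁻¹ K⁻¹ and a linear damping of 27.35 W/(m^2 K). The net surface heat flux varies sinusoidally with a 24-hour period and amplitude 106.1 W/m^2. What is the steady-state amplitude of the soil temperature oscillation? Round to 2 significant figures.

Areal heat capacity C = ρ c_p D = 2070 × 1654 × 1.704 = 5.83×10^6 J m⁻² K⁻¹.
Angular frequency ω = 2π / T = 2π / 86400 s = 7.27×10^-5 s⁻¹.
√((Cω)² + λ²) = √((424)² + 27.35²) = 425 W/(m²·K).
Amplitude A = F₀ / √((Cω)²+λ²) = 106.1 / 425 = 0.250 K.

0.25 K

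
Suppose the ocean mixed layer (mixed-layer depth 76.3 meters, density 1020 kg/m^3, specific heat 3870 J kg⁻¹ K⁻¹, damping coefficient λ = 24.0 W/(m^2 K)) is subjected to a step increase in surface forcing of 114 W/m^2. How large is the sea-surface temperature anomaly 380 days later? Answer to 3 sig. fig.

4.40 K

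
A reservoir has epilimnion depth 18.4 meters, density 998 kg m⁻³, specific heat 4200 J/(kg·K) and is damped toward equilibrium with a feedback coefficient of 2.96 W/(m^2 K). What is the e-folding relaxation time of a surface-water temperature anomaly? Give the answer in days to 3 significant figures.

302 days

Areal heat capacity C = ρ c_p D = 998 × 4200 × 18.4 = 7.71×10^7 J m⁻² K⁻¹.
Relaxation time τ = C / λ = 7.71×10^7 / 2.96 = 2.61×10^7 s.
In days: 2.61×10^7 s / (86400 s/day) = 302 days.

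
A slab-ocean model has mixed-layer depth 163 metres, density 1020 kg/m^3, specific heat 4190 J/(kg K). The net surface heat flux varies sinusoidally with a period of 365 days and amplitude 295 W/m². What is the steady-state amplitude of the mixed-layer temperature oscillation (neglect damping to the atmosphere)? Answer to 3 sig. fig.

Areal heat capacity C = ρ c_p D = 1020 × 4190 × 163 = 6.97×10^8 J/(m^2 K).
Angular frequency ω = 2π / T = 2π / 3.15×10^7 s = 1.99×10^-7 s⁻¹.
Cω = 6.97×10^8 × 1.99×10^-7 = 139 W/(m²·K).
Amplitude A = F₀ / (Cω) = 295 / 139 = 2.13 K.

2.13 K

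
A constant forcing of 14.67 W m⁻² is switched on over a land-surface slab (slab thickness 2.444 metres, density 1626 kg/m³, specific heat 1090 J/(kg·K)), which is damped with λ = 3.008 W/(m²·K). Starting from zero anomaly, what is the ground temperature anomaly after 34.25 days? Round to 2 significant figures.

Areal heat capacity C = ρ c_p D = 1626 × 1090 × 2.444 = 4.33×10^6 J/(m^2 K).
τ = C / λ = 4.33×10^6 / 3.008 = 1.44×10^6 s.
Equilibrium anomaly ΔT_eq = F / λ = 14.67 / 3.008 = 4.88 K.
t = 34.25 days = 2.96×10^6 s, so t/τ = 2.05.
ΔT(t) = ΔT_eq (1 − e^(−t/τ)) = 4.88 × (1 − e^−2.05) = 4.25 K.

4.3 K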